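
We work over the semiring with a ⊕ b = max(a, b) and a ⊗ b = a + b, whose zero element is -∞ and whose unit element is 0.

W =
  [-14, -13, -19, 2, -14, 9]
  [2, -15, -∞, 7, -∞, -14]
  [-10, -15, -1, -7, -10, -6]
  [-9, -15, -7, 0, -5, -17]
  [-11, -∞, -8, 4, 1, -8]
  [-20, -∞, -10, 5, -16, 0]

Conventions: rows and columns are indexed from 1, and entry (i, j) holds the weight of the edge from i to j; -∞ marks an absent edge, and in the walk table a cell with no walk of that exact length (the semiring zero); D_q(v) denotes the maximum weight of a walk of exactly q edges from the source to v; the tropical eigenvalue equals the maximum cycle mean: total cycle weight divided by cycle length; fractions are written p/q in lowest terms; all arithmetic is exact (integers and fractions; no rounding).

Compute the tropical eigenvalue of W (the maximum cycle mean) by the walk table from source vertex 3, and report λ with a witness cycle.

q=0: [-∞, -∞, 0, -∞, -∞, -∞]
q=1: [-10, -15, -1, -7, -10, -6]
q=2: [-11, -16, -2, -1, -9, -1]
q=3: [-10, -16, -3, 4, -6, -1]
q=4: [-5, -11, -3, 4, -1, -1]
q=5: [-5, -11, -3, 4, 0, 4]
q=6: [-5, -11, -3, 9, 1, 4]
Optimal cycle mean attained by: cycle 1->6->4->1, total 9 + 5 + (-9), length 3.
Answer: λ = 5/3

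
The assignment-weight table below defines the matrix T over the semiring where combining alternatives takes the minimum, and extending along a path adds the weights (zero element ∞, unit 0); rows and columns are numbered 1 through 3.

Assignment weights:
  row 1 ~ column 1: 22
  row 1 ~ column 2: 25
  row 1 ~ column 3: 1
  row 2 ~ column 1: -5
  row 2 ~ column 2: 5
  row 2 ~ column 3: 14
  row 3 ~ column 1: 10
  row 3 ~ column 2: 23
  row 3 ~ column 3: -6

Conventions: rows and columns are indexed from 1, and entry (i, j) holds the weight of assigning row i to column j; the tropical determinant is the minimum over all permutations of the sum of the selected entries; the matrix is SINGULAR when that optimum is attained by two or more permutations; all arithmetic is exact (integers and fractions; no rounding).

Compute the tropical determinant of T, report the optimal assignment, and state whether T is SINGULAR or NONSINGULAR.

σ = (1, 2, 3): 22 + 5 + (-6) = 21
σ = (1, 3, 2): 22 + 14 + 23 = 59
σ = (2, 1, 3): 25 + (-5) + (-6) = 14
σ = (2, 3, 1): 25 + 14 + 10 = 49
σ = (3, 1, 2): 1 + (-5) + 23 = 19
σ = (3, 2, 1): 1 + 5 + 10 = 16
Optimal value attained by: σ = (2, 1, 3).
Answer: det⊕(T) = 14; verdict: NONSINGULAR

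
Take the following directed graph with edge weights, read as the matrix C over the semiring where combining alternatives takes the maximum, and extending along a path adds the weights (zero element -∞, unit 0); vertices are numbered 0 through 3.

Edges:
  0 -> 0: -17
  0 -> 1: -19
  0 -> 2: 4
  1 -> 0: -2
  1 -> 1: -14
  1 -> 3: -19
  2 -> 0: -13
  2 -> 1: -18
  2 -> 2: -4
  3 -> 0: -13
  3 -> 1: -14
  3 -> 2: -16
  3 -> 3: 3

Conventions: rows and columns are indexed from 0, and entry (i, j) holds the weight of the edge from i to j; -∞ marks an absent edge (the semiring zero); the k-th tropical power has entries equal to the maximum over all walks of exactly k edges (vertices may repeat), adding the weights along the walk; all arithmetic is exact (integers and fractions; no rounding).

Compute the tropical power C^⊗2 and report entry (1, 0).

C^⊗2:
  [-9, -14, 0, -38]
  [-16, -21, 2, -16]
  [-17, -22, -8, -37]
  [-10, -11, -9, 6]
Key observation: the optimum is the walk 1->1->0, with weight (-14) + (-2) = -16.
Optimal value attained by: walk 1->1->0.
Answer: (C^⊗2)[1][0] = -16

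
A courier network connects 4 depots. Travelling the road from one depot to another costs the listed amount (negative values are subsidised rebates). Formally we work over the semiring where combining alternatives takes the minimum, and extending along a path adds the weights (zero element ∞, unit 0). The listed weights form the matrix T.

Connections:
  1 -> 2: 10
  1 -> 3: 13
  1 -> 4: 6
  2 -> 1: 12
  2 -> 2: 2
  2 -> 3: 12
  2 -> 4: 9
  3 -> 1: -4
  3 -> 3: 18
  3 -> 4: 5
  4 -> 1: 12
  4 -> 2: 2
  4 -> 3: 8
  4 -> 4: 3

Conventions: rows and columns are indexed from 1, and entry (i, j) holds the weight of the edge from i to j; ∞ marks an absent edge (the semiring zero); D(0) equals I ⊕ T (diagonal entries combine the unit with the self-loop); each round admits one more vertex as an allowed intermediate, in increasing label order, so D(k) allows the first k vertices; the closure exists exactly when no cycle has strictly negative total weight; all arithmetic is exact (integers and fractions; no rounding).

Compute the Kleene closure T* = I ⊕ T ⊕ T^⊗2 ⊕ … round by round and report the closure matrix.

D(0):
  [0, 10, 13, 6]
  [12, 0, 12, 9]
  [-4, ∞, 0, 5]
  [12, 2, 8, 0]
D(1):
  [0, 10, 13, 6]
  [12, 0, 12, 9]
  [-4, 6, 0, 2]
  [12, 2, 8, 0]
D(2):
  [0, 10, 13, 6]
  [12, 0, 12, 9]
  [-4, 6, 0, 2]
  [12, 2, 8, 0]
D(3):
  [0, 10, 13, 6]
  [8, 0, 12, 9]
  [-4, 6, 0, 2]
  [4, 2, 8, 0]
D(4):
  [0, 8, 13, 6]
  [8, 0, 12, 9]
  [-4, 4, 0, 2]
  [4, 2, 8, 0]
Answer: T* = [[0, 8, 13, 6], [8, 0, 12, 9], [-4, 4, 0, 2], [4, 2, 8, 0]]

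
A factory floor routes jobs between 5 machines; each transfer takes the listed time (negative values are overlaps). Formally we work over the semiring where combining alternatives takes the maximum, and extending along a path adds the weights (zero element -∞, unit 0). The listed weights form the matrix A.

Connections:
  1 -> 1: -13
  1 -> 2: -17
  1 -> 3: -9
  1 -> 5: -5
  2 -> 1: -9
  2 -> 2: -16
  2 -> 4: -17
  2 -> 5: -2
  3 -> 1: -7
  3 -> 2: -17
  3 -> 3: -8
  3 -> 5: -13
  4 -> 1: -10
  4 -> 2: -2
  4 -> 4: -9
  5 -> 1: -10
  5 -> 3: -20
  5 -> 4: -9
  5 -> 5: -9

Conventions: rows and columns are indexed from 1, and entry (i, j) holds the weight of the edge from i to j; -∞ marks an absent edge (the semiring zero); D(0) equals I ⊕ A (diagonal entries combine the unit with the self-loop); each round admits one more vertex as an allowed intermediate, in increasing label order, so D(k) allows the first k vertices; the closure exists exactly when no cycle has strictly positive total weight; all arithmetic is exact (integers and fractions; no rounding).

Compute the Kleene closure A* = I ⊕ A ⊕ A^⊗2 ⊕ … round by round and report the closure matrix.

D(0):
  [0, -17, -9, -∞, -5]
  [-9, 0, -∞, -17, -2]
  [-7, -17, 0, -∞, -13]
  [-10, -2, -∞, 0, -∞]
  [-10, -∞, -20, -9, 0]
D(1):
  [0, -17, -9, -∞, -5]
  [-9, 0, -18, -17, -2]
  [-7, -17, 0, -∞, -12]
  [-10, -2, -19, 0, -15]
  [-10, -27, -19, -9, 0]
D(2):
  [0, -17, -9, -34, -5]
  [-9, 0, -18, -17, -2]
  [-7, -17, 0, -34, -12]
  [-10, -2, -19, 0, -4]
  [-10, -27, -19, -9, 0]
D(3):
  [0, -17, -9, -34, -5]
  [-9, 0, -18, -17, -2]
  [-7, -17, 0, -34, -12]
  [-10, -2, -19, 0, -4]
  [-10, -27, -19, -9, 0]
D(4):
  [0, -17, -9, -34, -5]
  [-9, 0, -18, -17, -2]
  [-7, -17, 0, -34, -12]
  [-10, -2, -19, 0, -4]
  [-10, -11, -19, -9, 0]
D(5):
  [0, -16, -9, -14, -5]
  [-9, 0, -18, -11, -2]
  [-7, -17, 0, -21, -12]
  [-10, -2, -19, 0, -4]
  [-10, -11, -19, -9, 0]
Answer: A* = [[0, -16, -9, -14, -5], [-9, 0, -18, -11, -2], [-7, -17, 0, -21, -12], [-10, -2, -19, 0, -4], [-10, -11, -19, -9, 0]]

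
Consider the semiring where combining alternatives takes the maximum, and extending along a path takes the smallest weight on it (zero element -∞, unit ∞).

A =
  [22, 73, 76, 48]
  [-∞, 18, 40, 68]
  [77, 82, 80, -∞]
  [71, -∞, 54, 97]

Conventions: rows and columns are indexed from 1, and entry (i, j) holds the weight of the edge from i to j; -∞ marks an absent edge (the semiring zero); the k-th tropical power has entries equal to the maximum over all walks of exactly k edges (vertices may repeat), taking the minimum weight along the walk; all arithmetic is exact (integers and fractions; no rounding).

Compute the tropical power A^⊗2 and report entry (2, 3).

A^⊗2:
  [76, 76, 76, 68]
  [68, 40, 54, 68]
  [77, 80, 80, 68]
  [71, 71, 71, 97]
Key observation: the optimum is the walk 2->4->3, with weight 68 min 54 = 54.
Optimal value attained by: walk 2->4->3.
Answer: (A^⊗2)[2][3] = 54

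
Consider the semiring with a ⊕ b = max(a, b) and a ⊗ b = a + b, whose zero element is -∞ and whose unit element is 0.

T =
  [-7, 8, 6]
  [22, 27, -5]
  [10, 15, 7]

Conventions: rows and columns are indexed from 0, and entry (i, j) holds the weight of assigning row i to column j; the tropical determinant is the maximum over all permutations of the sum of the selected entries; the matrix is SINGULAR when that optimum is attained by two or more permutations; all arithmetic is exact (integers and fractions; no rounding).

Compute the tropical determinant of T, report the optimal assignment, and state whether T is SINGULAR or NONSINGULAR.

σ = (0, 1, 2): (-7) + 27 + 7 = 27
σ = (0, 2, 1): (-7) + (-5) + 15 = 3
σ = (1, 0, 2): 8 + 22 + 7 = 37
σ = (1, 2, 0): 8 + (-5) + 10 = 13
σ = (2, 0, 1): 6 + 22 + 15 = 43
σ = (2, 1, 0): 6 + 27 + 10 = 43
Optimal value attained by: σ = (2, 0, 1).
Answer: det⊕(T) = 43; verdict: SINGULAR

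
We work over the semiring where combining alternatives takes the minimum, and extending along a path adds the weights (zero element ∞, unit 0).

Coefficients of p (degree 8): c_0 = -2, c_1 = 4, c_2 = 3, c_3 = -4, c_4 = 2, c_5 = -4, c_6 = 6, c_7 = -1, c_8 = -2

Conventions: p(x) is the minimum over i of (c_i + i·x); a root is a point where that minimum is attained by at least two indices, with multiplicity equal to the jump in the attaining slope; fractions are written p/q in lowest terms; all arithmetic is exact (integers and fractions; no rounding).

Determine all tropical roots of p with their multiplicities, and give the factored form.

hull edge (i=0, c=-2) to (i=3, c=-4): slope -2/3, span 3
hull edge (i=3, c=-4) to (i=5, c=-4): slope 0, span 2
hull edge (i=5, c=-4) to (i=8, c=-2): slope 2/3, span 3
Factored form: p(x) = -2 ⊗ (x ⊕ (-2/3)) ⊗ (x ⊕ (-2/3)) ⊗ (x ⊕ (-2/3)) ⊗ (x ⊕ 0) ⊗ (x ⊕ 0) ⊗ (x ⊕ 2/3) ⊗ (x ⊕ 2/3) ⊗ (x ⊕ 2/3)
Answer: roots = -2/3 (mult 3), 0 (mult 2), 2/3 (mult 3)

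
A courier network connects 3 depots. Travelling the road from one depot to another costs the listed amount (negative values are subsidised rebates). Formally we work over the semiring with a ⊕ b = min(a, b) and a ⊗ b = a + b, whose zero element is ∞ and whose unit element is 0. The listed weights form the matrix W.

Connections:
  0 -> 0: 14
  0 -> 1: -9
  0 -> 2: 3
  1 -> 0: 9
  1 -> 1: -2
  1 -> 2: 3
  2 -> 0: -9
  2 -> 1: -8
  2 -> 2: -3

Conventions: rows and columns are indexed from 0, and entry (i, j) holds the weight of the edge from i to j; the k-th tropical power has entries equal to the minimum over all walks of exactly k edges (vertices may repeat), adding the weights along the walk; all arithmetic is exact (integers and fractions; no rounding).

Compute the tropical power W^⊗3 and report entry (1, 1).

W^⊗2:
  [-6, -11, -6]
  [-6, -5, 0]
  [-12, -18, -6]
W^⊗3:
  [-15, -15, -9]
  [-9, -15, -3]
  [-15, -21, -15]
Key observation: the optimum is the walk 1->2->0->1, with weight 3 + (-9) + (-9) = -15.
Optimal value attained by: walk 1->2->0->1.
Answer: (W^⊗3)[1][1] = -15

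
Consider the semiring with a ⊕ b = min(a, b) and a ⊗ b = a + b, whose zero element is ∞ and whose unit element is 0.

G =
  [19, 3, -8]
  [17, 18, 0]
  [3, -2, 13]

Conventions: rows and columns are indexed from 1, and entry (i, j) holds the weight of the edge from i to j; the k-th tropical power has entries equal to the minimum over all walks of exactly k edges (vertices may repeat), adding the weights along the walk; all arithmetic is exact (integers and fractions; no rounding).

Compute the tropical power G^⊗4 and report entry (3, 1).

G^⊗2:
  [-5, -10, 3]
  [3, -2, 9]
  [15, 6, -5]
G^⊗3:
  [6, -2, -13]
  [12, 6, -5]
  [-2, -7, 6]
G^⊗4:
  [-10, -15, -2]
  [-2, -7, 4]
  [9, 1, -10]
Key observation: the optimum is the walk 3->1->2->3->1, with weight 3 + 3 + 0 + 3 = 9.
Optimal value attained by: walk 3->1->2->3->1.
Answer: (G^⊗4)[3][1] = 9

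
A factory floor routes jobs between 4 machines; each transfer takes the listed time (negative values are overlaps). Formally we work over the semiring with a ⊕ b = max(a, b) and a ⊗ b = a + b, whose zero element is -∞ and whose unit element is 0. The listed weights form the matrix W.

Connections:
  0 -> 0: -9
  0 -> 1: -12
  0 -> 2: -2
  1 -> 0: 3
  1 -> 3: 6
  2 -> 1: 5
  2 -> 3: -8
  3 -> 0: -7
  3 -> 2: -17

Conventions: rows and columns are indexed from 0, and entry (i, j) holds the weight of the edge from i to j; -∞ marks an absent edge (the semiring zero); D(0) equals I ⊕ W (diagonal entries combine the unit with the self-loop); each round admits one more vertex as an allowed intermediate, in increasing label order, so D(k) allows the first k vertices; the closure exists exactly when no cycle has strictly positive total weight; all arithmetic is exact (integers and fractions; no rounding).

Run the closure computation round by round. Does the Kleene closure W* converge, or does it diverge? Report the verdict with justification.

D(0):
  [0, -12, -2, -∞]
  [3, 0, -∞, 6]
  [-∞, 5, 0, -8]
  [-7, -∞, -17, 0]
D(1):
  [0, -12, -2, -∞]
  [3, 0, 1, 6]
  [-∞, 5, 0, -8]
  [-7, -19, -9, 0]
Detection: at round 2, diagonal entry (2, 2) turns strictly positive.
Key observation: the cycle 2->1->0->2 has total weight 5 + 3 + (-2), which is strictly positive.
Answer: DIVERGES — positive cycle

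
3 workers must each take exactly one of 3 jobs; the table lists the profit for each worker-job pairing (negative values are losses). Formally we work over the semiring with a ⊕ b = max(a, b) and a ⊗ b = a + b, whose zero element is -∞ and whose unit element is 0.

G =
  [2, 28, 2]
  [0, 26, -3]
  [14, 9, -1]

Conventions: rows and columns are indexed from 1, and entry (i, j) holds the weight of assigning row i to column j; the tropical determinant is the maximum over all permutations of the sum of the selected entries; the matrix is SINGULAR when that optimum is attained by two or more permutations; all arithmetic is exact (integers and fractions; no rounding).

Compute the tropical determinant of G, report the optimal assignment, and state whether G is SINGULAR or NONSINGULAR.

σ = (1, 2, 3): 2 + 26 + (-1) = 27
σ = (1, 3, 2): 2 + (-3) + 9 = 8
σ = (2, 1, 3): 28 + 0 + (-1) = 27
σ = (2, 3, 1): 28 + (-3) + 14 = 39
σ = (3, 1, 2): 2 + 0 + 9 = 11
σ = (3, 2, 1): 2 + 26 + 14 = 42
Optimal value attained by: σ = (3, 2, 1).
Answer: det⊕(G) = 42; verdict: NONSINGULAR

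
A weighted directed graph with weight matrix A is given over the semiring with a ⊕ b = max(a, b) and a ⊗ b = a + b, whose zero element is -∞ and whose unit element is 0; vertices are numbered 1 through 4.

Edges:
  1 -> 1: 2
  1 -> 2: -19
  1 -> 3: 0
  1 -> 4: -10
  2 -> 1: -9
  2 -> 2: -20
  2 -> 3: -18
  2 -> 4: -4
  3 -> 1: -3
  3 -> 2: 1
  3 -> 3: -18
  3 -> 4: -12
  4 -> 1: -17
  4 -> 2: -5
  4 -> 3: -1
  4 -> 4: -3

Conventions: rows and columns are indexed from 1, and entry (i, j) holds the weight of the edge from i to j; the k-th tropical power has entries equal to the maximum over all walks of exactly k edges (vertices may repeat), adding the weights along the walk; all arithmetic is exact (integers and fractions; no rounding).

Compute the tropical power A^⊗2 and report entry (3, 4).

A^⊗2:
  [4, 1, 2, -8]
  [-7, -9, -5, -7]
  [-1, -17, -3, -3]
  [-4, 0, -4, -6]
Key observation: the optimum is the walk 3->2->4, with weight 1 + (-4) = -3.
Optimal value attained by: walk 3->2->4.
Answer: (A^⊗2)[3][4] = -3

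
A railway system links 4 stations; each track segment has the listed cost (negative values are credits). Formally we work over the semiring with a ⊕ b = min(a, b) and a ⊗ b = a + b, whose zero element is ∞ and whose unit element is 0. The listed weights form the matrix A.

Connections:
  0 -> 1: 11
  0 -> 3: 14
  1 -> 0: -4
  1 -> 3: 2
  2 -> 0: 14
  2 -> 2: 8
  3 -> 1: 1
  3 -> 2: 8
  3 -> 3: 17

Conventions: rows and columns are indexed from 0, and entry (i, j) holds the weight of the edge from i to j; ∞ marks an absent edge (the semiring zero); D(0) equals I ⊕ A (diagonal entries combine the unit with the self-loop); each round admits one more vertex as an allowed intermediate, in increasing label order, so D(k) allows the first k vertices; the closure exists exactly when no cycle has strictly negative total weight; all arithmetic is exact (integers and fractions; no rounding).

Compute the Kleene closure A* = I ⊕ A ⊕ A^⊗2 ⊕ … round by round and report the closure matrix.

D(0):
  [0, 11, ∞, 14]
  [-4, 0, ∞, 2]
  [14, ∞, 0, ∞]
  [∞, 1, 8, 0]
D(1):
  [0, 11, ∞, 14]
  [-4, 0, ∞, 2]
  [14, 25, 0, 28]
  [∞, 1, 8, 0]
D(2):
  [0, 11, ∞, 13]
  [-4, 0, ∞, 2]
  [14, 25, 0, 27]
  [-3, 1, 8, 0]
D(3):
  [0, 11, ∞, 13]
  [-4, 0, ∞, 2]
  [14, 25, 0, 27]
  [-3, 1, 8, 0]
D(4):
  [0, 11, 21, 13]
  [-4, 0, 10, 2]
  [14, 25, 0, 27]
  [-3, 1, 8, 0]
Answer: A* = [[0, 11, 21, 13], [-4, 0, 10, 2], [14, 25, 0, 27], [-3, 1, 8, 0]]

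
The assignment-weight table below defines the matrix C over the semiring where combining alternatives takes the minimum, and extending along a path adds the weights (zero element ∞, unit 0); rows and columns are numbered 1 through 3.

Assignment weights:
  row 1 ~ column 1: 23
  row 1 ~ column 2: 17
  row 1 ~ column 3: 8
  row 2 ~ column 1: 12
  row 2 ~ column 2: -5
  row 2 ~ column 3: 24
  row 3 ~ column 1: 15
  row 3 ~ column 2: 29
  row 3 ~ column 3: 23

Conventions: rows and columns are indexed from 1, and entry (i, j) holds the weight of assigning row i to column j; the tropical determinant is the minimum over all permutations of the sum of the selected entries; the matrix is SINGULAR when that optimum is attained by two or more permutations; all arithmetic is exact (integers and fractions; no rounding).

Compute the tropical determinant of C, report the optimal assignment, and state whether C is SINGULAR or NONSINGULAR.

σ = (1, 2, 3): 23 + (-5) + 23 = 41
σ = (1, 3, 2): 23 + 24 + 29 = 76
σ = (2, 1, 3): 17 + 12 + 23 = 52
σ = (2, 3, 1): 17 + 24 + 15 = 56
σ = (3, 1, 2): 8 + 12 + 29 = 49
σ = (3, 2, 1): 8 + (-5) + 15 = 18
Optimal value attained by: σ = (3, 2, 1).
Answer: det⊕(C) = 18; verdict: NONSINGULAR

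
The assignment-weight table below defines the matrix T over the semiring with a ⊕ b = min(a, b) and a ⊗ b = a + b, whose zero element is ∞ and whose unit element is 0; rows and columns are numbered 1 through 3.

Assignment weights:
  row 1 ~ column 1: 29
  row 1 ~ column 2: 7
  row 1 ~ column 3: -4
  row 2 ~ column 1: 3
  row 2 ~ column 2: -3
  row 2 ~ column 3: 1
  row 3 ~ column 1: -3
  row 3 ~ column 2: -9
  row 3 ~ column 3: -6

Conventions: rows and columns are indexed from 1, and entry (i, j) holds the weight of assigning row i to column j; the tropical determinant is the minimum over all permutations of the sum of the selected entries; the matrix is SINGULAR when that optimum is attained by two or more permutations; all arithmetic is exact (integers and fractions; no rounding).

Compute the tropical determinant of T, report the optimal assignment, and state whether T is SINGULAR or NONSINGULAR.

σ = (1, 2, 3): 29 + (-3) + (-6) = 20
σ = (1, 3, 2): 29 + 1 + (-9) = 21
σ = (2, 1, 3): 7 + 3 + (-6) = 4
σ = (2, 3, 1): 7 + 1 + (-3) = 5
σ = (3, 1, 2): (-4) + 3 + (-9) = -10
σ = (3, 2, 1): (-4) + (-3) + (-3) = -10
Optimal value attained by: σ = (3, 1, 2).
Answer: det⊕(T) = -10; verdict: SINGULAR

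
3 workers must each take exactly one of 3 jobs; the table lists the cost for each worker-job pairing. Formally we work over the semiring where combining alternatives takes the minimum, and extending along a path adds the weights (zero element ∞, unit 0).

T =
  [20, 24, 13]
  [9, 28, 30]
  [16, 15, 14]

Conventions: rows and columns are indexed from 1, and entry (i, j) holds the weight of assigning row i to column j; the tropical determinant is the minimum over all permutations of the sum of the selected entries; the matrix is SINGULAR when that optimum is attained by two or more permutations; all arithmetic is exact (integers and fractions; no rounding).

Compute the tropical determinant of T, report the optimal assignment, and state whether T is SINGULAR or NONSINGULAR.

σ = (1, 2, 3): 20 + 28 + 14 = 62
σ = (1, 3, 2): 20 + 30 + 15 = 65
σ = (2, 1, 3): 24 + 9 + 14 = 47
σ = (2, 3, 1): 24 + 30 + 16 = 70
σ = (3, 1, 2): 13 + 9 + 15 = 37
σ = (3, 2, 1): 13 + 28 + 16 = 57
Optimal value attained by: σ = (3, 1, 2).
Answer: det⊕(T) = 37; verdict: NONSINGULAR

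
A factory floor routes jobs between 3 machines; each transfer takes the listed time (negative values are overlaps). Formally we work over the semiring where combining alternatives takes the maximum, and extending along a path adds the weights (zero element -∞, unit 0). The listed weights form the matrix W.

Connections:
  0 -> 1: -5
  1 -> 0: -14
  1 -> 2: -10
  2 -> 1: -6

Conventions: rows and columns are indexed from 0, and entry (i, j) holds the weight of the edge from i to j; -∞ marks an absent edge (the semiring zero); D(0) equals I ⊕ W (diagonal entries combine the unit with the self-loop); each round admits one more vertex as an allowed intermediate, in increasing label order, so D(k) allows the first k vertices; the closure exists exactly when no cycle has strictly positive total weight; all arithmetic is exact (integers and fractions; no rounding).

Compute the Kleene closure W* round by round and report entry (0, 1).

D(0):
  [0, -5, -∞]
  [-14, 0, -10]
  [-∞, -6, 0]
D(1):
  [0, -5, -∞]
  [-14, 0, -10]
  [-∞, -6, 0]
D(2):
  [0, -5, -15]
  [-14, 0, -10]
  [-20, -6, 0]
D(3):
  [0, -5, -15]
  [-14, 0, -10]
  [-20, -6, 0]
Answer: W*[0][1] = -5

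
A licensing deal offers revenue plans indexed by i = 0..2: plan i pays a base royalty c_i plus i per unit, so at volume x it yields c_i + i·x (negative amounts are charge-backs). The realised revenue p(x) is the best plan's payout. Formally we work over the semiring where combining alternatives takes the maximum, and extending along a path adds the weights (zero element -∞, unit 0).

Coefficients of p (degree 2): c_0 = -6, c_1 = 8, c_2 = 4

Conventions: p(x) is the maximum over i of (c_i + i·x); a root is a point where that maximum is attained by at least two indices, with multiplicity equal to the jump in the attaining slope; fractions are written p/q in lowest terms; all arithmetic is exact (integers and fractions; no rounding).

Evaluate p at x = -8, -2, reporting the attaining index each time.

p(-8) = max(-6+0·(-8)=-6, 8+1·(-8)=0, 4+2·(-8)=-12) = 0 (attained by i=1)
p(-2) = max(-6+0·(-2)=-6, 8+1·(-2)=6, 4+2·(-2)=0) = 6 (attained by i=1)
Answer: p(-8) = 0; p(-2) = 6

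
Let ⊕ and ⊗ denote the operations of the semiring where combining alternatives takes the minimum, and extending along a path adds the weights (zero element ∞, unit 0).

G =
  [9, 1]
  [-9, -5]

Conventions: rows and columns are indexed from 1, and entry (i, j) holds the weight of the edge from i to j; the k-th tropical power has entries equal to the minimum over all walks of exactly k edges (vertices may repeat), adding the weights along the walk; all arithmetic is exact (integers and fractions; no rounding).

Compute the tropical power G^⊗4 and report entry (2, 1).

G^⊗2:
  [-8, -4]
  [-14, -10]
G^⊗3:
  [-13, -9]
  [-19, -15]
G^⊗4:
  [-18, -14]
  [-24, -20]
Key observation: the optimum is the walk 2->2->2->2->1, with weight (-5) + (-5) + (-5) + (-9) = -24.
Optimal value attained by: walk 2->2->2->2->1.
Answer: (G^⊗4)[2][1] = -24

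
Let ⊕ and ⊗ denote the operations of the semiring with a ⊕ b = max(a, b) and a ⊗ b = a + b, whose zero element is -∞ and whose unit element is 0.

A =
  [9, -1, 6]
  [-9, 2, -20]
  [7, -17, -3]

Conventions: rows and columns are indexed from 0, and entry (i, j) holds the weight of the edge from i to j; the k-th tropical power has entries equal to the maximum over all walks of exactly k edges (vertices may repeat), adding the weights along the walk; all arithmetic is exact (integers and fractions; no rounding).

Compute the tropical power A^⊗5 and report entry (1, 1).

A^⊗2:
  [18, 8, 15]
  [0, 4, -3]
  [16, 6, 13]
A^⊗3:
  [27, 17, 24]
  [9, 6, 6]
  [25, 15, 22]
A^⊗4:
  [36, 26, 33]
  [18, 8, 15]
  [34, 24, 31]
A^⊗5:
  [45, 35, 42]
  [27, 17, 24]
  [43, 33, 40]
Key observation: the optimum is the walk 1->0->0->0->0->1, with weight (-9) + 9 + 9 + 9 + (-1) = 17.
Optimal value attained by: walk 1->0->0->0->0->1.
Answer: (A^⊗5)[1][1] = 17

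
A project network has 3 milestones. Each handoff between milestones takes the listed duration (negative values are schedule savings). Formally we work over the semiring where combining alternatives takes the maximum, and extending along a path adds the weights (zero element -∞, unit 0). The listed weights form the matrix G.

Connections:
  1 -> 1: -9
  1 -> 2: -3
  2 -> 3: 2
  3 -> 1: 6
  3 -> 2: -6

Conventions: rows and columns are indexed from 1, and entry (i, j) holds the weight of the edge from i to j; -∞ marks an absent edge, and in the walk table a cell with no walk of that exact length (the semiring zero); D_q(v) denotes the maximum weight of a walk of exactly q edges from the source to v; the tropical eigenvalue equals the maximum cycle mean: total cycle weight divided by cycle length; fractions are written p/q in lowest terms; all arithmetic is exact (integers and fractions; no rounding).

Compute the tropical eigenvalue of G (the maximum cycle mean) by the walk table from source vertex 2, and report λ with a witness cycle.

q=0: [-∞, 0, -∞]
q=1: [-∞, -∞, 2]
q=2: [8, -4, -∞]
q=3: [-1, 5, -2]
Optimal cycle mean attained by: cycle 1->2->3->1, total (-3) + 2 + 6, length 3.
Answer: λ = 5/3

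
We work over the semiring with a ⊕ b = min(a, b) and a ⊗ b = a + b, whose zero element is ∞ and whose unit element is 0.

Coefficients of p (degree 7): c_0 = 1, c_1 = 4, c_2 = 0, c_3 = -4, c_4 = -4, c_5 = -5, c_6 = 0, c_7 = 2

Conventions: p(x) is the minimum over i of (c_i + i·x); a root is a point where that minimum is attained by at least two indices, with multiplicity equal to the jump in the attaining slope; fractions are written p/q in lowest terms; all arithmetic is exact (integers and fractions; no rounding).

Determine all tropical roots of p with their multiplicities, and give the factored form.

hull edge (i=0, c=1) to (i=3, c=-4): slope -5/3, span 3
hull edge (i=3, c=-4) to (i=5, c=-5): slope -1/2, span 2
hull edge (i=5, c=-5) to (i=7, c=2): slope 7/2, span 2
Factored form: p(x) = 2 ⊗ (x ⊕ (-7/2)) ⊗ (x ⊕ (-7/2)) ⊗ (x ⊕ 1/2) ⊗ (x ⊕ 1/2) ⊗ (x ⊕ 5/3) ⊗ (x ⊕ 5/3) ⊗ (x ⊕ 5/3)
Answer: roots = -7/2 (mult 2), 1/2 (mult 2), 5/3 (mult 3)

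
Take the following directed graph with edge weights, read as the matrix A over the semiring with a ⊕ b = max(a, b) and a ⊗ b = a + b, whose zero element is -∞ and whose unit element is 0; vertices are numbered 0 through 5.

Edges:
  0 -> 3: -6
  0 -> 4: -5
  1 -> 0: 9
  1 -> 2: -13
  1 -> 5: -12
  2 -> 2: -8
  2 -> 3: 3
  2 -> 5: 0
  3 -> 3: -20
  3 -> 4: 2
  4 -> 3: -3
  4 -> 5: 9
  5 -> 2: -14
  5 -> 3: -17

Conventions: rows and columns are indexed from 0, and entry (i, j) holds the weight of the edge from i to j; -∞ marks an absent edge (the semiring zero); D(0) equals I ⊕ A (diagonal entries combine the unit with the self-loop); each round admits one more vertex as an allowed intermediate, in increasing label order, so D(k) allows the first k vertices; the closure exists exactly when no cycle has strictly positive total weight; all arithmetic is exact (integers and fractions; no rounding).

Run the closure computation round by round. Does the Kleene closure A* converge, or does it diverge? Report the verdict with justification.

D(0):
  [0, -∞, -∞, -6, -5, -∞]
  [9, 0, -13, -∞, -∞, -12]
  [-∞, -∞, 0, 3, -∞, 0]
  [-∞, -∞, -∞, 0, 2, -∞]
  [-∞, -∞, -∞, -3, 0, 9]
  [-∞, -∞, -14, -17, -∞, 0]
D(1):
  [0, -∞, -∞, -6, -5, -∞]
  [9, 0, -13, 3, 4, -12]
  [-∞, -∞, 0, 3, -∞, 0]
  [-∞, -∞, -∞, 0, 2, -∞]
  [-∞, -∞, -∞, -3, 0, 9]
  [-∞, -∞, -14, -17, -∞, 0]
D(2):
  [0, -∞, -∞, -6, -5, -∞]
  [9, 0, -13, 3, 4, -12]
  [-∞, -∞, 0, 3, -∞, 0]
  [-∞, -∞, -∞, 0, 2, -∞]
  [-∞, -∞, -∞, -3, 0, 9]
  [-∞, -∞, -14, -17, -∞, 0]
D(3):
  [0, -∞, -∞, -6, -5, -∞]
  [9, 0, -13, 3, 4, -12]
  [-∞, -∞, 0, 3, -∞, 0]
  [-∞, -∞, -∞, 0, 2, -∞]
  [-∞, -∞, -∞, -3, 0, 9]
  [-∞, -∞, -14, -11, -∞, 0]
D(4):
  [0, -∞, -∞, -6, -4, -∞]
  [9, 0, -13, 3, 5, -12]
  [-∞, -∞, 0, 3, 5, 0]
  [-∞, -∞, -∞, 0, 2, -∞]
  [-∞, -∞, -∞, -3, 0, 9]
  [-∞, -∞, -14, -11, -9, 0]
D(5):
  [0, -∞, -∞, -6, -4, 5]
  [9, 0, -13, 3, 5, 14]
  [-∞, -∞, 0, 3, 5, 14]
  [-∞, -∞, -∞, 0, 2, 11]
  [-∞, -∞, -∞, -3, 0, 9]
  [-∞, -∞, -14, -11, -9, 0]
D(6):
  [0, -∞, -9, -6, -4, 5]
  [9, 0, 0, 3, 5, 14]
  [-∞, -∞, 0, 3, 5, 14]
  [-∞, -∞, -3, 0, 2, 11]
  [-∞, -∞, -5, -2, 0, 9]
  [-∞, -∞, -14, -11, -9, 0]
Key observation: every diagonal entry stays at the unit through all rounds, so no improving cycle exists.
Answer: CONVERGES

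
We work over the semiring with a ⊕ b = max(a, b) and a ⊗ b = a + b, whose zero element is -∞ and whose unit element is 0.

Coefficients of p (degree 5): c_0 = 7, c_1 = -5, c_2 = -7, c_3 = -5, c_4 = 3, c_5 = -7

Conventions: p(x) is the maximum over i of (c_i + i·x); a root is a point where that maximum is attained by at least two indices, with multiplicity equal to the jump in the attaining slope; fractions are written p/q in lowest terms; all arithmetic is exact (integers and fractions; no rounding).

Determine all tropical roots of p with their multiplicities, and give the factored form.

hull edge (i=0, c=7) to (i=4, c=3): slope -1, span 4
hull edge (i=4, c=3) to (i=5, c=-7): slope -10, span 1
Factored form: p(x) = -7 ⊗ (x ⊕ 1) ⊗ (x ⊕ 1) ⊗ (x ⊕ 1) ⊗ (x ⊕ 1) ⊗ (x ⊕ 10)
Answer: roots = 1 (mult 4), 10 (mult 1)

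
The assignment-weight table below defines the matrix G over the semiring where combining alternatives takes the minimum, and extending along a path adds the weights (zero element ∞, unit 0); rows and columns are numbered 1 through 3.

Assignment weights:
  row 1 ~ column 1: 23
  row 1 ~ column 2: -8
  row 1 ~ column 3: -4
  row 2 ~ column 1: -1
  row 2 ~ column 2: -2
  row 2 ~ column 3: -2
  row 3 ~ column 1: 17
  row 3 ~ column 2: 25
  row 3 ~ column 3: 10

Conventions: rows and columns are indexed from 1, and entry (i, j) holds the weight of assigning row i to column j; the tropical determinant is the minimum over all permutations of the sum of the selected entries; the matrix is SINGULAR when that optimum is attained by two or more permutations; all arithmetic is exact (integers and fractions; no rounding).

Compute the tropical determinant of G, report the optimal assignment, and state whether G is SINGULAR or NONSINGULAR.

σ = (1, 2, 3): 23 + (-2) + 10 = 31
σ = (1, 3, 2): 23 + (-2) + 25 = 46
σ = (2, 1, 3): (-8) + (-1) + 10 = 1
σ = (2, 3, 1): (-8) + (-2) + 17 = 7
σ = (3, 1, 2): (-4) + (-1) + 25 = 20
σ = (3, 2, 1): (-4) + (-2) + 17 = 11
Optimal value attained by: σ = (2, 1, 3).
Answer: det⊕(G) = 1; verdict: NONSINGULAR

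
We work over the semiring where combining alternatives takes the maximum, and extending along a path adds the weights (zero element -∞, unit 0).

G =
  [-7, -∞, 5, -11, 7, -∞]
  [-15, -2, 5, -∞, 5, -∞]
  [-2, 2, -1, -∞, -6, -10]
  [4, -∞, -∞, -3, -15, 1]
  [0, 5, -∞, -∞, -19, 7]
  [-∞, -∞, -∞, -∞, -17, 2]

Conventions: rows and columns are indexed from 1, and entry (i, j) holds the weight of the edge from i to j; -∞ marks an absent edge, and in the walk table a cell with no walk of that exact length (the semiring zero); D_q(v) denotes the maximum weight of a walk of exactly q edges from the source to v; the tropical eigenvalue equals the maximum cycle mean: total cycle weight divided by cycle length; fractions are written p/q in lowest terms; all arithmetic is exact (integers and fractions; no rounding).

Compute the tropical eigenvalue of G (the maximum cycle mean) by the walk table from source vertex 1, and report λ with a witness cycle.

q=0: [0, -∞, -∞, -∞, -∞, -∞]
q=1: [-7, -∞, 5, -11, 7, -∞]
q=2: [7, 12, 4, -14, 0, 14]
q=3: [2, 10, 17, -4, 17, 16]
q=4: [17, 22, 16, -7, 15, 24]
q=5: [15, 20, 27, 6, 27, 26]
q=6: [27, 32, 26, 4, 25, 34]
Optimal cycle mean attained by: cycle 2->5->2, total 5 + 5, length 2.
Answer: λ = 5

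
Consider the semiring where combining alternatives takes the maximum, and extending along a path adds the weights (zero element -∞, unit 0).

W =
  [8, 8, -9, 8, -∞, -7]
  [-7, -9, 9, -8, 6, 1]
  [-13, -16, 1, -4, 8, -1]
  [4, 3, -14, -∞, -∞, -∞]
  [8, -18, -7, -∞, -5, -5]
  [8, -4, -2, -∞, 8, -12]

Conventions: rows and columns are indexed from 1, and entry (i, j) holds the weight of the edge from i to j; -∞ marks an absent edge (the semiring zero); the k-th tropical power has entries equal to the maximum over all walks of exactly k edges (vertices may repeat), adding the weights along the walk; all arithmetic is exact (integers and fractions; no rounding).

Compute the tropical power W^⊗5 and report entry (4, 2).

W^⊗2:
  [16, 16, 17, 16, 14, 9]
  [14, 1, 10, 5, 17, 8]
  [16, -1, 2, -3, 9, 3]
  [12, 12, 12, 12, 9, 4]
  [16, 16, -1, 16, 3, 1]
  [16, 16, 5, 16, 6, 3]
W^⊗3:
  [24, 24, 25, 24, 25, 17]
  [25, 22, 11, 22, 18, 12]
  [24, 24, 8, 24, 11, 9]
  [20, 20, 21, 20, 20, 13]
  [24, 24, 25, 24, 22, 17]
  [24, 24, 25, 24, 22, 17]
W^⊗4:
  [33, 32, 33, 32, 33, 25]
  [33, 33, 31, 33, 28, 23]
  [32, 32, 33, 32, 30, 25]
  [28, 28, 29, 28, 29, 21]
  [32, 32, 33, 32, 33, 25]
  [32, 32, 33, 32, 33, 25]
W^⊗5:
  [41, 41, 41, 41, 41, 33]
  [41, 41, 42, 41, 39, 34]
  [40, 40, 41, 40, 41, 33]
  [37, 36, 37, 36, 37, 29]
  [41, 40, 41, 40, 41, 33]
  [41, 40, 41, 40, 41, 33]
Key observation: the optimum is the walk 4->1->1->1->1->2, with weight 4 + 8 + 8 + 8 + 8 = 36.
Optimal value attained by: walk 4->1->1->1->1->2.
Answer: (W^⊗5)[4][2] = 36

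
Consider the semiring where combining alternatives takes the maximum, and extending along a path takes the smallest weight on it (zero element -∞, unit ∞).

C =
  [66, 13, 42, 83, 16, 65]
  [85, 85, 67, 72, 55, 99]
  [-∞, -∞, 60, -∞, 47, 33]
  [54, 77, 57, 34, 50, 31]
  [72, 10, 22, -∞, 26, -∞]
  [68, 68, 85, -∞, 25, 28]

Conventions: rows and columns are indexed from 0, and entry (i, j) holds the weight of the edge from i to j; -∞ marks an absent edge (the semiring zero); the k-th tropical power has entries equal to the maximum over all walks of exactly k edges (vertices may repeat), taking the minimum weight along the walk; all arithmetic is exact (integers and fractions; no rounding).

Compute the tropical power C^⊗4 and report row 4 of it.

C^⊗2:
  [66, 77, 65, 66, 50, 65]
  [85, 85, 85, 83, 55, 85]
  [47, 33, 60, -∞, 47, 33]
  [77, 77, 67, 72, 55, 77]
  [66, 13, 42, 72, 26, 65]
  [68, 68, 67, 68, 55, 68]
C^⊗3:
  [77, 77, 67, 72, 55, 77]
  [85, 85, 85, 83, 55, 85]
  [47, 33, 60, 47, 47, 47]
  [77, 77, 77, 77, 55, 77]
  [66, 72, 65, 66, 50, 65]
  [68, 68, 68, 68, 55, 68]
C^⊗4:
  [77, 77, 77, 77, 55, 77]
  [85, 85, 85, 83, 55, 85]
  [47, 47, 60, 47, 47, 47]
  [77, 77, 77, 77, 55, 77]
  [72, 72, 67, 72, 55, 72]
  [68, 68, 68, 68, 55, 68]
Answer: row 4 of C^⊗4 = [72, 72, 67, 72, 55, 72]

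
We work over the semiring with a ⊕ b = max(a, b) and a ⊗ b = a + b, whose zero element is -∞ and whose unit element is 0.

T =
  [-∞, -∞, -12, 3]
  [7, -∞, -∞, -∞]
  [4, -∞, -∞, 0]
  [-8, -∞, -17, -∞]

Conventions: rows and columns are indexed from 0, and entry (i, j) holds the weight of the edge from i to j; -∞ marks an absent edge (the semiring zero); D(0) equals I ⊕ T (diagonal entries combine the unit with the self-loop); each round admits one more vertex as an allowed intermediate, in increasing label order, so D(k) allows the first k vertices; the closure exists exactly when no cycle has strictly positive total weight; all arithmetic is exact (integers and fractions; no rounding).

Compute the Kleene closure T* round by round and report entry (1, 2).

D(0):
  [0, -∞, -12, 3]
  [7, 0, -∞, -∞]
  [4, -∞, 0, 0]
  [-8, -∞, -17, 0]
D(1):
  [0, -∞, -12, 3]
  [7, 0, -5, 10]
  [4, -∞, 0, 7]
  [-8, -∞, -17, 0]
D(2):
  [0, -∞, -12, 3]
  [7, 0, -5, 10]
  [4, -∞, 0, 7]
  [-8, -∞, -17, 0]
D(3):
  [0, -∞, -12, 3]
  [7, 0, -5, 10]
  [4, -∞, 0, 7]
  [-8, -∞, -17, 0]
D(4):
  [0, -∞, -12, 3]
  [7, 0, -5, 10]
  [4, -∞, 0, 7]
  [-8, -∞, -17, 0]
Answer: T*[1][2] = -5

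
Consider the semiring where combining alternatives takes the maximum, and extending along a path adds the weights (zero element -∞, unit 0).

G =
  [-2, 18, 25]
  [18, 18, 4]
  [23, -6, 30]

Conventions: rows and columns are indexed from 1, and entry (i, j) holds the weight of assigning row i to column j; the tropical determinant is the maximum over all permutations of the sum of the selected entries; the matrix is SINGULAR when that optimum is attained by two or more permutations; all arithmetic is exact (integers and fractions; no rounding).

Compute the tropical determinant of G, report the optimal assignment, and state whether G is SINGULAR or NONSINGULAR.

σ = (1, 2, 3): (-2) + 18 + 30 = 46
σ = (1, 3, 2): (-2) + 4 + (-6) = -4
σ = (2, 1, 3): 18 + 18 + 30 = 66
σ = (2, 3, 1): 18 + 4 + 23 = 45
σ = (3, 1, 2): 25 + 18 + (-6) = 37
σ = (3, 2, 1): 25 + 18 + 23 = 66
Optimal value attained by: σ = (2, 1, 3).
Answer: det⊕(G) = 66; verdict: SINGULAR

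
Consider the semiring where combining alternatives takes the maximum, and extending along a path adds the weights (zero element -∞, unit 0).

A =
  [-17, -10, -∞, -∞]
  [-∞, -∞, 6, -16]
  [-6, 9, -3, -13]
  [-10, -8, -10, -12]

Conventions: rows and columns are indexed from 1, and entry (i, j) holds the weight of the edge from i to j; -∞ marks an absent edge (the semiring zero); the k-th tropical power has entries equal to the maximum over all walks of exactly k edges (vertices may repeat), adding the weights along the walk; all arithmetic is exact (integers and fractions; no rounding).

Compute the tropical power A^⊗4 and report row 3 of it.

A^⊗2:
  [-34, -27, -4, -26]
  [0, 15, 3, -7]
  [-9, 6, 15, -7]
  [-16, -1, -2, -23]
A^⊗3:
  [-10, 5, -7, -17]
  [-3, 12, 21, -1]
  [9, 24, 12, 2]
  [-8, 7, 5, -15]
A^⊗4:
  [-13, 2, 11, -11]
  [15, 30, 18, 8]
  [6, 21, 30, 8]
  [-1, 14, 13, -8]
Answer: row 3 of A^⊗4 = [6, 21, 30, 8]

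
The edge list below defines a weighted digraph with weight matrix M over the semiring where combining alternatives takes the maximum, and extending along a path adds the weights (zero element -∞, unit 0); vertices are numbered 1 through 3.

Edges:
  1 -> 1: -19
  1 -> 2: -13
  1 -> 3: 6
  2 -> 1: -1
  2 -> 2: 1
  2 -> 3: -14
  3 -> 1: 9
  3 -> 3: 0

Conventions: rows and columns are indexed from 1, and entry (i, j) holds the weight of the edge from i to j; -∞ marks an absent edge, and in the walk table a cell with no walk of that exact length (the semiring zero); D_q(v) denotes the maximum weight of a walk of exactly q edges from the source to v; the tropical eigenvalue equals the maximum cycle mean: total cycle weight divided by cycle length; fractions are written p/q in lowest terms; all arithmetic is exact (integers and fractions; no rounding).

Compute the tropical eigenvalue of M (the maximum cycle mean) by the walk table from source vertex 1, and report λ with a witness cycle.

q=0: [0, -∞, -∞]
q=1: [-19, -13, 6]
q=2: [15, -12, 6]
q=3: [15, 2, 21]
Optimal cycle mean attained by: cycle 1->3->1, total 6 + 9, length 2.
Answer: λ = 15/2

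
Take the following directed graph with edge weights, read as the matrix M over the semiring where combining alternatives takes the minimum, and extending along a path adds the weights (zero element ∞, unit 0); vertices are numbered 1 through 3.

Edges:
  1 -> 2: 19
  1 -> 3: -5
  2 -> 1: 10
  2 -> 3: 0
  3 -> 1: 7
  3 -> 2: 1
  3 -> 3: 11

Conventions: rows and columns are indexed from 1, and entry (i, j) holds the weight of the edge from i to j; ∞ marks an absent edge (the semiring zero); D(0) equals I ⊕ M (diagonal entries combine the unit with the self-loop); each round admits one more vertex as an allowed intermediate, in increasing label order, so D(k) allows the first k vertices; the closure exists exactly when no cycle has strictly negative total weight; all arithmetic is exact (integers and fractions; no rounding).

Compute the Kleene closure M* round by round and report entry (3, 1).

D(0):
  [0, 19, -5]
  [10, 0, 0]
  [7, 1, 0]
D(1):
  [0, 19, -5]
  [10, 0, 0]
  [7, 1, 0]
D(2):
  [0, 19, -5]
  [10, 0, 0]
  [7, 1, 0]
D(3):
  [0, -4, -5]
  [7, 0, 0]
  [7, 1, 0]
Answer: M*[3][1] = 7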